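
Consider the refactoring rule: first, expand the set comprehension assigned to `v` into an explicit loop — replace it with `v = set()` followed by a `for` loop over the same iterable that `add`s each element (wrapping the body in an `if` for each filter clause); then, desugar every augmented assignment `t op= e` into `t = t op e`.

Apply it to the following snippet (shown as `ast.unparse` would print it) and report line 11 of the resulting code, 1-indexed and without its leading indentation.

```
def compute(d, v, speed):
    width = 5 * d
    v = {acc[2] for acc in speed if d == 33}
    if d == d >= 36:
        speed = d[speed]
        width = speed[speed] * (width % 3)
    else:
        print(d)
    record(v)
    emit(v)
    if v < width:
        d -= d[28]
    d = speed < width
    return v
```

Transformed code:
def compute(d, v, speed):
    width = 5 * d
    v = set()
    for acc in speed:
        if d == 33:
            v.add(acc[2])
    if d == d >= 36:
        speed = d[speed]
        width = speed[speed] * (width % 3)
    else:
        print(d)
    record(v)
    emit(v)
    if v < width:
        d = d - d[28]
    d = speed < width
    return v

print(d)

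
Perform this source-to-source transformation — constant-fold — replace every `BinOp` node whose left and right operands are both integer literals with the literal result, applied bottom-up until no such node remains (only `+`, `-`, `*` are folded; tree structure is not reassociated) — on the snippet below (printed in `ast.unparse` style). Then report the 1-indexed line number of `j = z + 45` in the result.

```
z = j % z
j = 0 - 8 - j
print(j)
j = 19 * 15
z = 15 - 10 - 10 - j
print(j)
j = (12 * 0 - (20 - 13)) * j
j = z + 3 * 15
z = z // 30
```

8

Transformed code:
z = j % z
j = -8 - j
print(j)
j = 285
z = -5 - j
print(j)
j = -7 * j
j = z + 45
z = z // 30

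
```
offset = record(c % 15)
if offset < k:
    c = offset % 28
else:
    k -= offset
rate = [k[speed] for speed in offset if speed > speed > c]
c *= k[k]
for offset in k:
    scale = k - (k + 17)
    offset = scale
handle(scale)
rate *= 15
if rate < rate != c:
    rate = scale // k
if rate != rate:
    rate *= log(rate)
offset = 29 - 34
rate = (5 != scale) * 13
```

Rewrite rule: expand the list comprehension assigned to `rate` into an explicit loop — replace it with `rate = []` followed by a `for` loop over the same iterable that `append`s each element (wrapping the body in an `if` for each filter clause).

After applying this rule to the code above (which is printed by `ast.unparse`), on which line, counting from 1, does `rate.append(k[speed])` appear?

Transformed code:
offset = record(c % 15)
if offset < k:
    c = offset % 28
else:
    k -= offset
rate = []
for speed in offset:
    if speed > speed > c:
        rate.append(k[speed])
c *= k[k]
for offset in k:
    scale = k - (k + 17)
    offset = scale
handle(scale)
rate *= 15
if rate < rate != c:
    rate = scale // k
if rate != rate:
    rate *= log(rate)
offset = 29 - 34
rate = (5 != scale) * 13

9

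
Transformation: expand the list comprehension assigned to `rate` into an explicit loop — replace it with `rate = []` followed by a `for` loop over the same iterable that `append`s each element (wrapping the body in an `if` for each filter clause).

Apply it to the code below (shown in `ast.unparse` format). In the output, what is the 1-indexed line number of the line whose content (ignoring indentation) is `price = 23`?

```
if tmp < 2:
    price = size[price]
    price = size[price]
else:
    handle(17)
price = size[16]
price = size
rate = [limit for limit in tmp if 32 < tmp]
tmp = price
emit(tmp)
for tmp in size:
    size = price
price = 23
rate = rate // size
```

16

Transformed code:
if tmp < 2:
    price = size[price]
    price = size[price]
else:
    handle(17)
price = size[16]
price = size
rate = []
for limit in tmp:
    if 32 < tmp:
        rate.append(limit)
tmp = price
emit(tmp)
for tmp in size:
    size = price
price = 23
rate = rate // size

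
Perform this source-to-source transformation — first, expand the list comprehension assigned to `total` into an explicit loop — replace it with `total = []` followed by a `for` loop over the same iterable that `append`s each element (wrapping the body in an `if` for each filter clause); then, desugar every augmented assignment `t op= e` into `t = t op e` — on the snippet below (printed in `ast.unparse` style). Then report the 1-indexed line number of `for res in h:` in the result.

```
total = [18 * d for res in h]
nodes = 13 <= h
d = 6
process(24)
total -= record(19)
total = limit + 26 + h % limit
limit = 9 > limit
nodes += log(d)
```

Transformed code:
total = []
for res in h:
    total.append(18 * d)
nodes = 13 <= h
d = 6
process(24)
total = total - record(19)
total = limit + 26 + h % limit
limit = 9 > limit
nodes = nodes + log(d)

2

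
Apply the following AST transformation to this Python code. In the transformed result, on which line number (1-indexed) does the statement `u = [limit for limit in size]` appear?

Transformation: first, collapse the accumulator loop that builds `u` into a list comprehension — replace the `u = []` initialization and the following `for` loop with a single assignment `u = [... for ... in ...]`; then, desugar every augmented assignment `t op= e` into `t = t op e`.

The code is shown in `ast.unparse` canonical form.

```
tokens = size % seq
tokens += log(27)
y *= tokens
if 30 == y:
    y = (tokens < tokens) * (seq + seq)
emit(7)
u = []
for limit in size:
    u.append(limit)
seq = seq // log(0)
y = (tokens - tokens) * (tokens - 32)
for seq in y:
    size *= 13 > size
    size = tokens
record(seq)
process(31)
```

Transformed code:
tokens = size % seq
tokens = tokens + log(27)
y = y * tokens
if 30 == y:
    y = (tokens < tokens) * (seq + seq)
emit(7)
u = [limit for limit in size]
seq = seq // log(0)
y = (tokens - tokens) * (tokens - 32)
for seq in y:
    size = size * (13 > size)
    size = tokens
record(seq)
process(31)

7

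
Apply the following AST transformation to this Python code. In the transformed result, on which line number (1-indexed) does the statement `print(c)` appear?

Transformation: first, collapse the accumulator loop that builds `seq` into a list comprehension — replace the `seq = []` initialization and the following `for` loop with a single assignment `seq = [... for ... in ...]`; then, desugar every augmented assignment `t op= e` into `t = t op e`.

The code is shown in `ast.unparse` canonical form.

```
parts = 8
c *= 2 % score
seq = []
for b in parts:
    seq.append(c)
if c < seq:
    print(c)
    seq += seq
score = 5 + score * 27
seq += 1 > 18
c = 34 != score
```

5

Transformed code:
parts = 8
c = c * (2 % score)
seq = [c for b in parts]
if c < seq:
    print(c)
    seq = seq + seq
score = 5 + score * 27
seq = seq + (1 > 18)
c = 34 != score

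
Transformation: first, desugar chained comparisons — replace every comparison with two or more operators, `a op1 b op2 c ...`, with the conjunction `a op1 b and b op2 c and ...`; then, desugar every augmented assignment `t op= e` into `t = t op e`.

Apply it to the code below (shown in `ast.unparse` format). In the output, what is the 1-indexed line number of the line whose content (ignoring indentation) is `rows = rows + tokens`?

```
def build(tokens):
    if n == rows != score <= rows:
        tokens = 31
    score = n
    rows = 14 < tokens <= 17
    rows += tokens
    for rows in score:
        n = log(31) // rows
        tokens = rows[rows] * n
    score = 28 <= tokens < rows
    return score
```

6

Transformed code:
def build(tokens):
    if n == rows and rows != score and (score <= rows):
        tokens = 31
    score = n
    rows = 14 < tokens and tokens <= 17
    rows = rows + tokens
    for rows in score:
        n = log(31) // rows
        tokens = rows[rows] * n
    score = 28 <= tokens and tokens < rows
    return score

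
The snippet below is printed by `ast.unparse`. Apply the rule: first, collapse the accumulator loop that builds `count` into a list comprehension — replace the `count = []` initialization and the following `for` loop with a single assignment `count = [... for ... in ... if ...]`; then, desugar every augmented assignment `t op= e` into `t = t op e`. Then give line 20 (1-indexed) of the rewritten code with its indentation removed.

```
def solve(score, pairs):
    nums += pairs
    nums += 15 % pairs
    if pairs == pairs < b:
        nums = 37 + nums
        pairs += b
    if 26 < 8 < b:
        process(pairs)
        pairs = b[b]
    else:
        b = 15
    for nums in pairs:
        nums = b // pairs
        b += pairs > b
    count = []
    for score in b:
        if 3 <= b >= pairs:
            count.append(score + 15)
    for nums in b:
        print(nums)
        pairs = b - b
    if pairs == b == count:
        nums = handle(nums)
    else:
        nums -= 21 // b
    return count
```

Transformed code:
def solve(score, pairs):
    nums = nums + pairs
    nums = nums + 15 % pairs
    if pairs == pairs < b:
        nums = 37 + nums
        pairs = pairs + b
    if 26 < 8 < b:
        process(pairs)
        pairs = b[b]
    else:
        b = 15
    for nums in pairs:
        nums = b // pairs
        b = b + (pairs > b)
    count = [score + 15 for score in b if 3 <= b >= pairs]
    for nums in b:
        print(nums)
        pairs = b - b
    if pairs == b == count:
        nums = handle(nums)
    else:
        nums = nums - 21 // b
    return count

nums = handle(nums)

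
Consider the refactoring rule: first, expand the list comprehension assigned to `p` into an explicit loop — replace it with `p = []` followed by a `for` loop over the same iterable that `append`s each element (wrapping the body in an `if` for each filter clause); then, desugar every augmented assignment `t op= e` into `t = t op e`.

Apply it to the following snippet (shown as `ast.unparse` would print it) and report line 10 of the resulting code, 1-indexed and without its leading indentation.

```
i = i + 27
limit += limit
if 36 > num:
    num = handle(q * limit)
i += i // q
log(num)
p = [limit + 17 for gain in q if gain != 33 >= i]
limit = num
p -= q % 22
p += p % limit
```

Transformed code:
i = i + 27
limit = limit + limit
if 36 > num:
    num = handle(q * limit)
i = i + i // q
log(num)
p = []
for gain in q:
    if gain != 33 >= i:
        p.append(limit + 17)
limit = num
p = p - q % 22
p = p + p % limit

p.append(limit + 17)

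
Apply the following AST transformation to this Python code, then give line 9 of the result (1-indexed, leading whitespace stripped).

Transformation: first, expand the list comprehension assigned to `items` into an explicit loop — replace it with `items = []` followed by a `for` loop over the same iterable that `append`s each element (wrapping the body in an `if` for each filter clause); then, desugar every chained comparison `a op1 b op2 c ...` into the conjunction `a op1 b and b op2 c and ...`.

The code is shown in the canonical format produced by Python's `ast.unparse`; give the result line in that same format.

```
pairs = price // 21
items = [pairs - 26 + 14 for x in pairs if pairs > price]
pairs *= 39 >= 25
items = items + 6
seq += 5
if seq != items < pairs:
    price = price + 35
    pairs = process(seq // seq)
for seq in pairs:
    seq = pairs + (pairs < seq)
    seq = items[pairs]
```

if seq != items and items < pairs:

Transformed code:
pairs = price // 21
items = []
for x in pairs:
    if pairs > price:
        items.append(pairs - 26 + 14)
pairs *= 39 >= 25
items = items + 6
seq += 5
if seq != items and items < pairs:
    price = price + 35
    pairs = process(seq // seq)
for seq in pairs:
    seq = pairs + (pairs < seq)
    seq = items[pairs]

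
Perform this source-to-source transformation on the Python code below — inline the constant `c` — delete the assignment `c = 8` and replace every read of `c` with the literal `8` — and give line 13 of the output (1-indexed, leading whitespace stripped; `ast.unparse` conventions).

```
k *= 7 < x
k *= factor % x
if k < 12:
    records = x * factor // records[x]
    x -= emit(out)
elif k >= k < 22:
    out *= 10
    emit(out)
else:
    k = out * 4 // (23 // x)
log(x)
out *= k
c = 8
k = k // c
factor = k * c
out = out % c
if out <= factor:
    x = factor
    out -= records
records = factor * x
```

k = k // 8

Transformed code:
k *= 7 < x
k *= factor % x
if k < 12:
    records = x * factor // records[x]
    x -= emit(out)
elif k >= k < 22:
    out *= 10
    emit(out)
else:
    k = out * 4 // (23 // x)
log(x)
out *= k
k = k // 8
factor = k * 8
out = out % 8
if out <= factor:
    x = factor
    out -= records
records = factor * x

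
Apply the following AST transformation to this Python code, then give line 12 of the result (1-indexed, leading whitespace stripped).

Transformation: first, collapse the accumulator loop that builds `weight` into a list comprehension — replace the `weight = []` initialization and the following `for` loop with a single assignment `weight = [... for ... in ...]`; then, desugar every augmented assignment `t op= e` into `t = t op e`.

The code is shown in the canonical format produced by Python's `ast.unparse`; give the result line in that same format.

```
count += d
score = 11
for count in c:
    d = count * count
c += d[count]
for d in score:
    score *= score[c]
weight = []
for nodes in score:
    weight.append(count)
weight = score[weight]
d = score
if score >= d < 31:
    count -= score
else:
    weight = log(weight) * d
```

Transformed code:
count = count + d
score = 11
for count in c:
    d = count * count
c = c + d[count]
for d in score:
    score = score * score[c]
weight = [count for nodes in score]
weight = score[weight]
d = score
if score >= d < 31:
    count = count - score
else:
    weight = log(weight) * d

count = count - score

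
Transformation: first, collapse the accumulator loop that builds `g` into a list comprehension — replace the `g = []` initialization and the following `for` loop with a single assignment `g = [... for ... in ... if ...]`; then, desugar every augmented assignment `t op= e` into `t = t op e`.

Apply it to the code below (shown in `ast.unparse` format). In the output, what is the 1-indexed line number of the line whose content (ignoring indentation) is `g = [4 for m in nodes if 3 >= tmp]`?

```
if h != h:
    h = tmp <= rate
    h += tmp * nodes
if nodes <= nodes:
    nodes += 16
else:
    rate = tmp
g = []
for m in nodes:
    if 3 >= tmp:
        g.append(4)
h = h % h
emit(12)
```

8

Transformed code:
if h != h:
    h = tmp <= rate
    h = h + tmp * nodes
if nodes <= nodes:
    nodes = nodes + 16
else:
    rate = tmp
g = [4 for m in nodes if 3 >= tmp]
h = h % h
emit(12)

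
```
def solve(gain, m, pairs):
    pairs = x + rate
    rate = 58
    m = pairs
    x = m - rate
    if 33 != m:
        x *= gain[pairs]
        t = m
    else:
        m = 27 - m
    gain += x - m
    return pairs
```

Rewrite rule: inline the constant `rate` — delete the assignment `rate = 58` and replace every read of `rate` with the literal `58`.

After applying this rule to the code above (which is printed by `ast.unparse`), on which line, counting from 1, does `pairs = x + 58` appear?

2

Transformed code:
def solve(gain, m, pairs):
    pairs = x + 58
    m = pairs
    x = m - 58
    if 33 != m:
        x *= gain[pairs]
        t = m
    else:
        m = 27 - m
    gain += x - m
    return pairs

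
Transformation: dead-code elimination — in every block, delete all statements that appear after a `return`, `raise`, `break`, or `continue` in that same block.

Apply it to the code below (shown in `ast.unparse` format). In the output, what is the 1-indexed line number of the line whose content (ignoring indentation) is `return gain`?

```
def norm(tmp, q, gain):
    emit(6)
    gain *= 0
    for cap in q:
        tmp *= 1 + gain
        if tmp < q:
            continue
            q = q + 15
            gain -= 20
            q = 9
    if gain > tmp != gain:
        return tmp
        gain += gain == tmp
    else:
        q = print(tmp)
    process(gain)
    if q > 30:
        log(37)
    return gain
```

15

Transformed code:
def norm(tmp, q, gain):
    emit(6)
    gain *= 0
    for cap in q:
        tmp *= 1 + gain
        if tmp < q:
            continue
    if gain > tmp != gain:
        return tmp
    else:
        q = print(tmp)
    process(gain)
    if q > 30:
        log(37)
    return gain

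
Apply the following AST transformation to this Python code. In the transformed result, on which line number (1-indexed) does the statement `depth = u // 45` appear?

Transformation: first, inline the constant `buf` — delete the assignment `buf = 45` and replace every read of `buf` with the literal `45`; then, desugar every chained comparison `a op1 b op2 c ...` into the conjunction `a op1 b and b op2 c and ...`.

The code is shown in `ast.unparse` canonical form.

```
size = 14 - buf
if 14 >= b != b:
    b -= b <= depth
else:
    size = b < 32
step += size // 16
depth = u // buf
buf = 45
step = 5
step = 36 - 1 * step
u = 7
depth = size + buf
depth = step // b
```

7

Transformed code:
size = 14 - 45
if 14 >= b and b != b:
    b -= b <= depth
else:
    size = b < 32
step += size // 16
depth = u // 45
step = 5
step = 36 - 1 * step
u = 7
depth = size + 45
depth = step // b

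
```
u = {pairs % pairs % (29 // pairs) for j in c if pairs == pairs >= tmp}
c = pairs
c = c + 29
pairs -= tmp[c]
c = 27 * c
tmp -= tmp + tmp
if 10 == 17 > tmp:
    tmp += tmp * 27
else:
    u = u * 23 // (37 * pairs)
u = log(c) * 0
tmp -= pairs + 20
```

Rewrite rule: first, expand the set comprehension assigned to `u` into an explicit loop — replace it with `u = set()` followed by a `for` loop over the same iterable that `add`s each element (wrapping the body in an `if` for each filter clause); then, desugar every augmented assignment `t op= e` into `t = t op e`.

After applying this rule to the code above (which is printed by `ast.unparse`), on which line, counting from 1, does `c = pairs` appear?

5

Transformed code:
u = set()
for j in c:
    if pairs == pairs >= tmp:
        u.add(pairs % pairs % (29 // pairs))
c = pairs
c = c + 29
pairs = pairs - tmp[c]
c = 27 * c
tmp = tmp - (tmp + tmp)
if 10 == 17 > tmp:
    tmp = tmp + tmp * 27
else:
    u = u * 23 // (37 * pairs)
u = log(c) * 0
tmp = tmp - (pairs + 20)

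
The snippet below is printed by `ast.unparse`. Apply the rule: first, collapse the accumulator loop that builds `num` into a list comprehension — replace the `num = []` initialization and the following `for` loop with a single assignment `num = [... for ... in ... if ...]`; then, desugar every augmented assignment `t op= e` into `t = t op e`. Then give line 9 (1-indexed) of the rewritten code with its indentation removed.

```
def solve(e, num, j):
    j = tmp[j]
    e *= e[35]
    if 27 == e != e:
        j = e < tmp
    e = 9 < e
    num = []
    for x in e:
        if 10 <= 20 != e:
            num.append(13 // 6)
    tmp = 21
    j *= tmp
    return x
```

Transformed code:
def solve(e, num, j):
    j = tmp[j]
    e = e * e[35]
    if 27 == e != e:
        j = e < tmp
    e = 9 < e
    num = [13 // 6 for x in e if 10 <= 20 != e]
    tmp = 21
    j = j * tmp
    return x

j = j * tmp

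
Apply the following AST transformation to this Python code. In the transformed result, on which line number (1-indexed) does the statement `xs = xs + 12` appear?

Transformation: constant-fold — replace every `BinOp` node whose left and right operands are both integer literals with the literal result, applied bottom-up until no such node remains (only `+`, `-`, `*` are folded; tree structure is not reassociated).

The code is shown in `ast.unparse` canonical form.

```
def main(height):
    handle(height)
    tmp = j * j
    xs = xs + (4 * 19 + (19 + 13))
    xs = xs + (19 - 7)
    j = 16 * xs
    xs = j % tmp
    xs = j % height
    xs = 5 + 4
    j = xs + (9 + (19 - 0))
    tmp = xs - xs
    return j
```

5

Transformed code:
def main(height):
    handle(height)
    tmp = j * j
    xs = xs + 108
    xs = xs + 12
    j = 16 * xs
    xs = j % tmp
    xs = j % height
    xs = 9
    j = xs + 28
    tmp = xs - xs
    return j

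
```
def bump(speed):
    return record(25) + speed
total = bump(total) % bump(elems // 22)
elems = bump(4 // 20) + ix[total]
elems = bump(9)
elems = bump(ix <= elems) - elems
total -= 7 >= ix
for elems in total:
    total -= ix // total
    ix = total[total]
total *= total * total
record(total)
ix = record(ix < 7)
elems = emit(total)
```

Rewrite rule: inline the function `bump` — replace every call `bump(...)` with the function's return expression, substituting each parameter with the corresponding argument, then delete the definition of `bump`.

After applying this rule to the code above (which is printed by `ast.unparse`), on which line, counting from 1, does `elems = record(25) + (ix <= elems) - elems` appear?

Transformed code:
total = (record(25) + total) % (record(25) + elems // 22)
elems = record(25) + 4 // 20 + ix[total]
elems = record(25) + 9
elems = record(25) + (ix <= elems) - elems
total -= 7 >= ix
for elems in total:
    total -= ix // total
    ix = total[total]
total *= total * total
record(total)
ix = record(ix < 7)
elems = emit(total)

4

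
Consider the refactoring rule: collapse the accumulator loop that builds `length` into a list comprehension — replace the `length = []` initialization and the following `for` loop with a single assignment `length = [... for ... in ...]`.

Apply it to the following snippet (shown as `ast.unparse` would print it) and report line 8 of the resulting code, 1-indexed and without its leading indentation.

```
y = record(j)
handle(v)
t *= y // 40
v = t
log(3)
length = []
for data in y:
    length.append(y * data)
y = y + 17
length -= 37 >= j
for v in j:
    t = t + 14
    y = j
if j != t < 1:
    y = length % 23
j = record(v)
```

Transformed code:
y = record(j)
handle(v)
t *= y // 40
v = t
log(3)
length = [y * data for data in y]
y = y + 17
length -= 37 >= j
for v in j:
    t = t + 14
    y = j
if j != t < 1:
    y = length % 23
j = record(v)

length -= 37 >= j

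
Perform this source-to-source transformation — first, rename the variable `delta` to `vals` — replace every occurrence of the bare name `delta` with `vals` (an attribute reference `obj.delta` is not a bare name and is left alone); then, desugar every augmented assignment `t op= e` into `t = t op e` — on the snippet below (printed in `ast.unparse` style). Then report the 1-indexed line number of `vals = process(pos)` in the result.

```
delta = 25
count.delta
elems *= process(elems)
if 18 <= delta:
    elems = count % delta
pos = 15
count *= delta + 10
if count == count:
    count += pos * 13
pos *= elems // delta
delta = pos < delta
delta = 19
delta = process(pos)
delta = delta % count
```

13

Transformed code:
vals = 25
count.delta
elems = elems * process(elems)
if 18 <= vals:
    elems = count % vals
pos = 15
count = count * (vals + 10)
if count == count:
    count = count + pos * 13
pos = pos * (elems // vals)
vals = pos < vals
vals = 19
vals = process(pos)
vals = vals % count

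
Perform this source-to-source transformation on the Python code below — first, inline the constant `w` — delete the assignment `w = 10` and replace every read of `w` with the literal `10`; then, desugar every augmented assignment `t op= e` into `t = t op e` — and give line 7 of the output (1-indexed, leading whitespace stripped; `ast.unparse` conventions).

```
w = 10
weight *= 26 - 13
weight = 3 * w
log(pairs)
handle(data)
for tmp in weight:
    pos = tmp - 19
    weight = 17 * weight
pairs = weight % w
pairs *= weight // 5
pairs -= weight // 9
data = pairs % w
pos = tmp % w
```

Transformed code:
weight = weight * (26 - 13)
weight = 3 * 10
log(pairs)
handle(data)
for tmp in weight:
    pos = tmp - 19
    weight = 17 * weight
pairs = weight % 10
pairs = pairs * (weight // 5)
pairs = pairs - weight // 9
data = pairs % 10
pos = tmp % 10

weight = 17 * weight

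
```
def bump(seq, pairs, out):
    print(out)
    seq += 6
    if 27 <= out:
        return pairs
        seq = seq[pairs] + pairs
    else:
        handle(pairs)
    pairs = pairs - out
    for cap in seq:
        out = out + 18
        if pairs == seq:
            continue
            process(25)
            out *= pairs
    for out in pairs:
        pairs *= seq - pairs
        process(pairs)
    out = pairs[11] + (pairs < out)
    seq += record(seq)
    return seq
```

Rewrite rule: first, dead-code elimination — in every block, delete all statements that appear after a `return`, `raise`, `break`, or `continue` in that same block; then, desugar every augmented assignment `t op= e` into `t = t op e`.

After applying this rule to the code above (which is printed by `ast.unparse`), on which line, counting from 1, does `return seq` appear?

Transformed code:
def bump(seq, pairs, out):
    print(out)
    seq = seq + 6
    if 27 <= out:
        return pairs
    else:
        handle(pairs)
    pairs = pairs - out
    for cap in seq:
        out = out + 18
        if pairs == seq:
            continue
    for out in pairs:
        pairs = pairs * (seq - pairs)
        process(pairs)
    out = pairs[11] + (pairs < out)
    seq = seq + record(seq)
    return seq

18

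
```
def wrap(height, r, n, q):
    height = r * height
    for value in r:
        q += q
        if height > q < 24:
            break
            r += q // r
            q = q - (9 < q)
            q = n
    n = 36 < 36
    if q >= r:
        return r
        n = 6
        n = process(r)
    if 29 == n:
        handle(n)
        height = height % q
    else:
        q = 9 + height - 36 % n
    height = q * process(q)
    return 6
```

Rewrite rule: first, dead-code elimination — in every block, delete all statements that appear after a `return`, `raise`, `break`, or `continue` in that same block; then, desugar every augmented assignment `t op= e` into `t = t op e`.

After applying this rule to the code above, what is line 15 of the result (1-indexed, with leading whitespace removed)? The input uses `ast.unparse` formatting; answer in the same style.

Transformed code:
def wrap(height, r, n, q):
    height = r * height
    for value in r:
        q = q + q
        if height > q < 24:
            break
    n = 36 < 36
    if q >= r:
        return r
    if 29 == n:
        handle(n)
        height = height % q
    else:
        q = 9 + height - 36 % n
    height = q * process(q)
    return 6

height = q * process(q)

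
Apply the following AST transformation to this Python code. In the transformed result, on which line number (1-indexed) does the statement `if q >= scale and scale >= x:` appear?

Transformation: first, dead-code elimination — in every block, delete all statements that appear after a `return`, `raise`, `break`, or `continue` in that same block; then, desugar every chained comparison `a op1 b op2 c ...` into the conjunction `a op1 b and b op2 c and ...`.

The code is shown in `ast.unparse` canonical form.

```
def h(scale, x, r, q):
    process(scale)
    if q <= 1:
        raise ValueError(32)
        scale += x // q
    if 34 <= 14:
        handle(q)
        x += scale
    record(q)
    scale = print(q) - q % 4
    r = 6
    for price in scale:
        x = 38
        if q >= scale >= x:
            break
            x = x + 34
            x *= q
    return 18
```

13

Transformed code:
def h(scale, x, r, q):
    process(scale)
    if q <= 1:
        raise ValueError(32)
    if 34 <= 14:
        handle(q)
        x += scale
    record(q)
    scale = print(q) - q % 4
    r = 6
    for price in scale:
        x = 38
        if q >= scale and scale >= x:
            break
    return 18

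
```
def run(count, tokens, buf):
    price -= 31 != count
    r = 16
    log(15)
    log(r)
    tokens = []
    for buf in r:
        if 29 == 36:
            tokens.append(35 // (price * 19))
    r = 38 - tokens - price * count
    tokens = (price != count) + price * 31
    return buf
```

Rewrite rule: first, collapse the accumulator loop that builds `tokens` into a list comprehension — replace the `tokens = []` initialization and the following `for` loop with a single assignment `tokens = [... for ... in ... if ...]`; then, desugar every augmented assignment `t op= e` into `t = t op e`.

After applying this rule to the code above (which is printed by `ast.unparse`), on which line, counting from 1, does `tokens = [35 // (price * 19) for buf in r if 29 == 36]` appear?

Transformed code:
def run(count, tokens, buf):
    price = price - (31 != count)
    r = 16
    log(15)
    log(r)
    tokens = [35 // (price * 19) for buf in r if 29 == 36]
    r = 38 - tokens - price * count
    tokens = (price != count) + price * 31
    return buf

6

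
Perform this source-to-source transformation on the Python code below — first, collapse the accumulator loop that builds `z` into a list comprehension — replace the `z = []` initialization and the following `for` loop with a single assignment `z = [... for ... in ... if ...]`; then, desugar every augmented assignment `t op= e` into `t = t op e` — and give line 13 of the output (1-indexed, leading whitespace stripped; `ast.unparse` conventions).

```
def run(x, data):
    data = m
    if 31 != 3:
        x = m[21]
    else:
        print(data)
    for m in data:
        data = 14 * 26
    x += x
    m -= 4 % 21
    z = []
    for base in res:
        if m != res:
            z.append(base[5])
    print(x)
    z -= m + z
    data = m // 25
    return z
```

Transformed code:
def run(x, data):
    data = m
    if 31 != 3:
        x = m[21]
    else:
        print(data)
    for m in data:
        data = 14 * 26
    x = x + x
    m = m - 4 % 21
    z = [base[5] for base in res if m != res]
    print(x)
    z = z - (m + z)
    data = m // 25
    return z

z = z - (m + z)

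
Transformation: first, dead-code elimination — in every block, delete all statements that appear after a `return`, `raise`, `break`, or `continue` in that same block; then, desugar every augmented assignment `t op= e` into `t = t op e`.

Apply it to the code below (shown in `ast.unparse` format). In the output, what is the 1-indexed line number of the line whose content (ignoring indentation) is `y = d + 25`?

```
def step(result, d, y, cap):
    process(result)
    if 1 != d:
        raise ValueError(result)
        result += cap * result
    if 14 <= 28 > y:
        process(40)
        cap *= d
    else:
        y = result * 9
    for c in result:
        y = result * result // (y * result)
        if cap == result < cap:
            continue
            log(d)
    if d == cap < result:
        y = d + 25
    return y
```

Transformed code:
def step(result, d, y, cap):
    process(result)
    if 1 != d:
        raise ValueError(result)
    if 14 <= 28 > y:
        process(40)
        cap = cap * d
    else:
        y = result * 9
    for c in result:
        y = result * result // (y * result)
        if cap == result < cap:
            continue
    if d == cap < result:
        y = d + 25
    return y

15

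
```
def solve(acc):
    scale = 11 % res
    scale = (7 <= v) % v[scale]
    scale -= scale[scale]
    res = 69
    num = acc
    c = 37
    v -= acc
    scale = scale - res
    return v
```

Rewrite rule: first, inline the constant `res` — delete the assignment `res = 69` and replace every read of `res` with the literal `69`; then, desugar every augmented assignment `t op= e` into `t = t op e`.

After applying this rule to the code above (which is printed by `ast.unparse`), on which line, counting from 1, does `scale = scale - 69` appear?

Transformed code:
def solve(acc):
    scale = 11 % 69
    scale = (7 <= v) % v[scale]
    scale = scale - scale[scale]
    num = acc
    c = 37
    v = v - acc
    scale = scale - 69
    return v

8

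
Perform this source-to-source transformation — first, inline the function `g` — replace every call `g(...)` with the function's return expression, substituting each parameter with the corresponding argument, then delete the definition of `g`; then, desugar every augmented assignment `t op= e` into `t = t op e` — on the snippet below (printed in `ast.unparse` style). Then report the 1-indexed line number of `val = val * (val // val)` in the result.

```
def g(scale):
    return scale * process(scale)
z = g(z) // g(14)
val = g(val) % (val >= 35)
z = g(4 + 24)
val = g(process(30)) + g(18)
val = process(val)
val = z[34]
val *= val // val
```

Transformed code:
z = z * process(z) // (14 * process(14))
val = val * process(val) % (val >= 35)
z = (4 + 24) * process(4 + 24)
val = process(30) * process(process(30)) + 18 * process(18)
val = process(val)
val = z[34]
val = val * (val // val)

7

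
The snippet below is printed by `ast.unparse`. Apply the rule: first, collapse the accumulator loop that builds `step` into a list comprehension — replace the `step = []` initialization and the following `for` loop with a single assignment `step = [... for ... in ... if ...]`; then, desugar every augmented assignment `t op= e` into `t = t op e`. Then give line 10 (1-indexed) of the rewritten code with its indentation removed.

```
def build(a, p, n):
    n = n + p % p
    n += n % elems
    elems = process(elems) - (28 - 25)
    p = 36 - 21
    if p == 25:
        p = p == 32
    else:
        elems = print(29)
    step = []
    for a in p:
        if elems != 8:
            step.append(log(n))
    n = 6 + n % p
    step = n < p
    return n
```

Transformed code:
def build(a, p, n):
    n = n + p % p
    n = n + n % elems
    elems = process(elems) - (28 - 25)
    p = 36 - 21
    if p == 25:
        p = p == 32
    else:
        elems = print(29)
    step = [log(n) for a in p if elems != 8]
    n = 6 + n % p
    step = n < p
    return n

step = [log(n) for a in p if elems != 8]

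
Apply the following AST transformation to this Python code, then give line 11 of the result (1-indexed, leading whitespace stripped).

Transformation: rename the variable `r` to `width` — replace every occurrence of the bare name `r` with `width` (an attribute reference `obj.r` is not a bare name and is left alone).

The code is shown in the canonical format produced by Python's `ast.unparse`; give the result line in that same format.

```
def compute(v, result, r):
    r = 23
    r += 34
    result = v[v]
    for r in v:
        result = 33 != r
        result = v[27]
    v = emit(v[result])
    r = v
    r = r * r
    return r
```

return width

Transformed code:
def compute(v, result, width):
    width = 23
    width += 34
    result = v[v]
    for width in v:
        result = 33 != width
        result = v[27]
    v = emit(v[result])
    width = v
    width = width * width
    return width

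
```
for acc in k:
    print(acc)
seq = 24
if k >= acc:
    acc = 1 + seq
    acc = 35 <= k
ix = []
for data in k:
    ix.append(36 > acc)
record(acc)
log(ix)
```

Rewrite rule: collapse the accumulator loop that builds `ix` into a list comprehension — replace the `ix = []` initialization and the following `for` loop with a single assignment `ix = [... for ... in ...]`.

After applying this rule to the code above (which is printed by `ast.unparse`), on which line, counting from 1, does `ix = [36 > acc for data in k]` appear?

Transformed code:
for acc in k:
    print(acc)
seq = 24
if k >= acc:
    acc = 1 + seq
    acc = 35 <= k
ix = [36 > acc for data in k]
record(acc)
log(ix)

7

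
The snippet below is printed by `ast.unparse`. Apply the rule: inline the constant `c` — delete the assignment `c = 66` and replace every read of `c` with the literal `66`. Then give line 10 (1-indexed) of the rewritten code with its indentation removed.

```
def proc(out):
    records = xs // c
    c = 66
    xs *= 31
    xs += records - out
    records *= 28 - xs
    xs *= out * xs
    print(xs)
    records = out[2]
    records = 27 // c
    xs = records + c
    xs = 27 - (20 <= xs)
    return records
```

Transformed code:
def proc(out):
    records = xs // 66
    xs *= 31
    xs += records - out
    records *= 28 - xs
    xs *= out * xs
    print(xs)
    records = out[2]
    records = 27 // 66
    xs = records + 66
    xs = 27 - (20 <= xs)
    return records

xs = records + 66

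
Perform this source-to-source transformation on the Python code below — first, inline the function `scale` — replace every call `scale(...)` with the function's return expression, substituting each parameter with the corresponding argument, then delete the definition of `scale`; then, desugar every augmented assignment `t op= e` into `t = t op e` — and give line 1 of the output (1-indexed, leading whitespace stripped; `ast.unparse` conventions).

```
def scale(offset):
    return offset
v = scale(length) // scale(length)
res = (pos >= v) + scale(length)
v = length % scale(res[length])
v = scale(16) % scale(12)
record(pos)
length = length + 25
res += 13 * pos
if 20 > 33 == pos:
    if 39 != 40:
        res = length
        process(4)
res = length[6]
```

v = length // length

Transformed code:
v = length // length
res = (pos >= v) + length
v = length % res[length]
v = 16 % 12
record(pos)
length = length + 25
res = res + 13 * pos
if 20 > 33 == pos:
    if 39 != 40:
        res = length
        process(4)
res = length[6]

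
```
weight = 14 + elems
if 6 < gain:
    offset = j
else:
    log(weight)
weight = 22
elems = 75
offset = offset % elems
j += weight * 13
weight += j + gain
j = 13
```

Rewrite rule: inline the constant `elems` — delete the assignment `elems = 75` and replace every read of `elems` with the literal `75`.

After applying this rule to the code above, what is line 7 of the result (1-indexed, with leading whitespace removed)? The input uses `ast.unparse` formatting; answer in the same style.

Transformed code:
weight = 14 + 75
if 6 < gain:
    offset = j
else:
    log(weight)
weight = 22
offset = offset % 75
j += weight * 13
weight += j + gain
j = 13

offset = offset % 75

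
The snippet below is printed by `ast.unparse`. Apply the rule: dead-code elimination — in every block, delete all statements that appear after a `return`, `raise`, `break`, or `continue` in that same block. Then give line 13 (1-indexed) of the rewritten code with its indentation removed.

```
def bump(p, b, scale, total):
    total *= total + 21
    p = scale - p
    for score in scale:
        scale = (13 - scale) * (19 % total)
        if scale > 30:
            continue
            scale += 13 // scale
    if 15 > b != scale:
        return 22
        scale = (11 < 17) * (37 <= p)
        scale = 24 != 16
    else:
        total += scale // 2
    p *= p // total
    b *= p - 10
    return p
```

b *= p - 10

Transformed code:
def bump(p, b, scale, total):
    total *= total + 21
    p = scale - p
    for score in scale:
        scale = (13 - scale) * (19 % total)
        if scale > 30:
            continue
    if 15 > b != scale:
        return 22
    else:
        total += scale // 2
    p *= p // total
    b *= p - 10
    return p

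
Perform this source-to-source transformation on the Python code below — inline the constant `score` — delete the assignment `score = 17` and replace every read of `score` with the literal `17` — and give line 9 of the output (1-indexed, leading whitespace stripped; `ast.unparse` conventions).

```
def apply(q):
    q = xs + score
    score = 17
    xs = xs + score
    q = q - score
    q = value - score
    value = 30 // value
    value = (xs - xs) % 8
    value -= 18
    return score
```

Transformed code:
def apply(q):
    q = xs + 17
    xs = xs + 17
    q = q - 17
    q = value - 17
    value = 30 // value
    value = (xs - xs) % 8
    value -= 18
    return 17

return 17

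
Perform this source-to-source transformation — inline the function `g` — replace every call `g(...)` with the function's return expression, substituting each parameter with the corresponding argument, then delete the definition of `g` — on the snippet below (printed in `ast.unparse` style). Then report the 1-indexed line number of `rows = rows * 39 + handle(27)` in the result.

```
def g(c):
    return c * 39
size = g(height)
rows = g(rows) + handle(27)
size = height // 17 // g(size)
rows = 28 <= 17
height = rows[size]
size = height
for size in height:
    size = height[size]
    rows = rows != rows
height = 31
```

Transformed code:
size = height * 39
rows = rows * 39 + handle(27)
size = height // 17 // (size * 39)
rows = 28 <= 17
height = rows[size]
size = height
for size in height:
    size = height[size]
    rows = rows != rows
height = 31

2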